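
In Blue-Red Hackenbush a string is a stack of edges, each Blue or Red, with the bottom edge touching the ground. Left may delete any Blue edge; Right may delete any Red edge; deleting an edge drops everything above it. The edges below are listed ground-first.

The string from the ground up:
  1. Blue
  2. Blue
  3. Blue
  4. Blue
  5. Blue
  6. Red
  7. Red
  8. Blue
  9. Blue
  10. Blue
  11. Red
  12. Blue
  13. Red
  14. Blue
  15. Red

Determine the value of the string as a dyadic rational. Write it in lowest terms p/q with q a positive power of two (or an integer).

B: Left { 0 }, Right { — } gives simplest 1
BB: Left { 0 1 }, Right { — } gives simplest 2
BBB: Left { 0 1 2 }, Right { — } gives simplest 3
BBBB: Left { 0 1 2 3 }, Right { — } gives simplest 4
BBBBB: Left { 0 1 2 3 4 }, Right { — } gives simplest 5
BBBBBR: Left { 0 1 2 3 4 }, Right { 5 } gives simplest 9/2
BBBBBRR: Left { 0 1 2 3 4 }, Right { 9/2 5 } gives simplest 17/4
BBBBBRRB: Left { 0 1 2 3 4 17/4 }, Right { 9/2 5 } gives simplest 35/8
BBBBBRRBB: Left { 0 1 2 3 4 17/4 35/8 }, Right { 9/2 5 } gives simplest 71/16
BBBBBRRBBB: Left { 0 1 2 3 4 17/4 35/8 71/16 }, Right { 9/2 5 } gives simplest 143/32
BBBBBRRBBBR: Left { 0 1 2 3 4 17/4 35/8 71/16 }, Right { 143/32 9/2 5 } gives simplest 285/64
BBBBBRRBBBRB: Left { 0 1 2 3 4 17/4 35/8 71/16 285/64 }, Right { 143/32 9/2 5 } gives simplest 571/128
BBBBBRRBBBRBR: Left { 0 1 2 3 4 17/4 35/8 71/16 285/64 }, Right { 571/128 143/32 9/2 5 } gives simplest 1141/256
BBBBBRRBBBRBRB: Left { 0 1 2 3 4 17/4 35/8 71/16 285/64 1141/256 }, Right { 571/128 143/32 9/2 5 } gives simplest 2283/512
BBBBBRRBBBRBRBR: Left { 0 1 2 3 4 17/4 35/8 71/16 285/64 1141/256 }, Right { 2283/512 571/128 143/32 9/2 5 } gives simplest 4565/1024

4565/1024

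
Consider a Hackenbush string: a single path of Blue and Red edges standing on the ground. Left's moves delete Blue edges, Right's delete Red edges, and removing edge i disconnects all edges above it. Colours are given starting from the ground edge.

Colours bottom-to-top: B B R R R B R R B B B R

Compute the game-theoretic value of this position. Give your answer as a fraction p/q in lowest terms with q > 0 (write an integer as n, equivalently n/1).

1181/1024

Build v(s[:k]) for k = 1..12, string s = B B R R R B R R B B B R.
v(B) = { 0 | ∅ } → 1
v(BB) = { 0, 1 | ∅ } → 2
v(BBR) = { 0, 1 | 2 } → 3/2
v(BBRR) = { 0, 1 | 3/2, 2 } → 5/4
v(BBRRR) = { 0, 1 | 5/4, 3/2, 2 } → 9/8
v(BBRRRB) = { 0, 1, 9/8 | 5/4, 3/2, 2 } → 19/16
v(BBRRRBR) = { 0, 1, 9/8 | 19/16, 5/4, 3/2, 2 } → 37/32
v(BBRRRBRR) = { 0, 1, 9/8 | 37/32, 19/16, 5/4, 3/2, 2 } → 73/64
v(BBRRRBRRB) = { 0, 1, 9/8, 73/64 | 37/32, 19/16, 5/4, 3/2, 2 } → 147/128
v(BBRRRBRRBB) = { 0, 1, 9/8, 73/64, 147/128 | 37/32, 19/16, 5/4, 3/2, 2 } → 295/256
v(BBRRRBRRBBB) = { 0, 1, 9/8, 73/64, 147/128, 295/256 | 37/32, 19/16, 5/4, 3/2, 2 } → 591/512
v(BBRRRBRRBBBR) = { 0, 1, 9/8, 73/64, 147/128, 295/256 | 591/512, 37/32, 19/16, 5/4, 3/2, 2 } → 1181/1024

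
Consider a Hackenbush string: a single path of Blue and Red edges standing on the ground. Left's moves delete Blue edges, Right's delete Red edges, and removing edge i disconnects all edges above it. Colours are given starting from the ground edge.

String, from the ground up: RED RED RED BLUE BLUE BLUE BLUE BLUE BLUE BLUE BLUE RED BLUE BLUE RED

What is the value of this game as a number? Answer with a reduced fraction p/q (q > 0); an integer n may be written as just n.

-8211/4096

Prefix values for RED RED RED BLUE BLUE BLUE BLUE BLUE BLUE BLUE BLUE RED BLUE BLUE RED via {L|R} + simplicity:
edge 1 of 15 (RED): { none | 0 } → -1
edge 2 of 15 (RED): { none | -1 0 } → -2
edge 3 of 15 (RED): { none | -2 -1 0 } → -3
edge 4 of 15 (BLUE): { -3 | -2 -1 0 } → -5/2
edge 5 of 15 (BLUE): { -3 -5/2 | -2 -1 0 } → -9/4
edge 6 of 15 (BLUE): { -3 -5/2 -9/4 | -2 -1 0 } → -17/8
edge 7 of 15 (BLUE): { -3 -5/2 -9/4 -17/8 | -2 -1 0 } → -33/16
edge 8 of 15 (BLUE): { -3 -5/2 -9/4 -17/8 -33/16 | -2 -1 0 } → -65/32
edge 9 of 15 (BLUE): { -3 -5/2 -9/4 -17/8 -33/16 -65/32 | -2 -1 0 } → -129/64
edge 10 of 15 (BLUE): { -3 -5/2 -9/4 -17/8 -33/16 -65/32 -129/64 | -2 -1 0 } → -257/128
edge 11 of 15 (BLUE): { -3 -5/2 -9/4 -17/8 -33/16 -65/32 -129/64 -257/128 | -2 -1 0 } → -513/256
edge 12 of 15 (RED): { -3 -5/2 -9/4 -17/8 -33/16 -65/32 -129/64 -257/128 | -513/256 -2 -1 0 } → -1027/512
edge 13 of 15 (BLUE): { -3 -5/2 -9/4 -17/8 -33/16 -65/32 -129/64 -257/128 -1027/512 | -513/256 -2 -1 0 } → -2053/1024
edge 14 of 15 (BLUE): { -3 -5/2 -9/4 -17/8 -33/16 -65/32 -129/64 -257/128 -1027/512 -2053/1024 | -513/256 -2 -1 0 } → -4105/2048
edge 15 of 15 (RED): { -3 -5/2 -9/4 -17/8 -33/16 -65/32 -129/64 -257/128 -1027/512 -2053/1024 | -4105/2048 -513/256 -2 -1 0 } → -8211/4096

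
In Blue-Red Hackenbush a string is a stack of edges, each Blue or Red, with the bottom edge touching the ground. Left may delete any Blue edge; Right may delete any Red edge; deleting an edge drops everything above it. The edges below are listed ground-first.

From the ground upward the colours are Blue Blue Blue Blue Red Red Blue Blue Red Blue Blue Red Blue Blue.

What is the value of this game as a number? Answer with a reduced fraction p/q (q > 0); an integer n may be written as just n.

3511/1024

Build G(s[:k]) for k = 1..14, string s = Blue Blue Blue Blue Red Red Blue Blue Red Blue Blue Red Blue Blue.
B: Left { 0 }, Right { none } = simplest 1
BB: Left { 0 1 }, Right { none } = simplest 2
BBB: Left { 0 1 2 }, Right { none } = simplest 3
BBBB: Left { 0 1 2 3 }, Right { none } = simplest 4
BBBBR: Left { 0 1 2 3 }, Right { 4 } = simplest 7/2
BBBBRR: Left { 0 1 2 3 }, Right { 7/2 4 } = simplest 13/4
BBBBRRB: Left { 0 1 2 3 13/4 }, Right { 7/2 4 } = simplest 27/8
BBBBRRBB: Left { 0 1 2 3 13/4 27/8 }, Right { 7/2 4 } = simplest 55/16
BBBBRRBBR: Left { 0 1 2 3 13/4 27/8 }, Right { 55/16 7/2 4 } = simplest 109/32
BBBBRRBBRB: Left { 0 1 2 3 13/4 27/8 109/32 }, Right { 55/16 7/2 4 } = simplest 219/64
BBBBRRBBRBB: Left { 0 1 2 3 13/4 27/8 109/32 219/64 }, Right { 55/16 7/2 4 } = simplest 439/128
BBBBRRBBRBBR: Left { 0 1 2 3 13/4 27/8 109/32 219/64 }, Right { 439/128 55/16 7/2 4 } = simplest 877/256
BBBBRRBBRBBRB: Left { 0 1 2 3 13/4 27/8 109/32 219/64 877/256 }, Right { 439/128 55/16 7/2 4 } = simplest 1755/512
BBBBRRBBRBBRBB: Left { 0 1 2 3 13/4 27/8 109/32 219/64 877/256 1755/512 }, Right { 439/128 55/16 7/2 4 } = simplest 3511/1024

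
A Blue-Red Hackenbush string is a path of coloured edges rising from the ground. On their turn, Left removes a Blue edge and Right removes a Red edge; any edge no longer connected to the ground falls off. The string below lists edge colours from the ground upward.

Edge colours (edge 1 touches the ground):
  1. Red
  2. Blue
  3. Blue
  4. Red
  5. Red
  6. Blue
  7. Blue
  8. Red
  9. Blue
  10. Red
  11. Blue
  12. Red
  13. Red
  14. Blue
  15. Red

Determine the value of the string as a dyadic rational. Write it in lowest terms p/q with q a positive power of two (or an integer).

-6491/16384

Recurse on prefixes of the 15-edge string Red Blue Blue Red Red Blue Blue Red Blue Red Blue Red Red Blue Red:
G_1 [R]  L=[·]  R=[0]  = -1
G_2 [RB]  L=[-1]  R=[0]  = -1/2
G_3 [RBB]  L=[-1,-1/2]  R=[0]  = -1/4
G_4 [RBBR]  L=[-1,-1/2]  R=[-1/4,0]  = -3/8
G_5 [RBBRR]  L=[-1,-1/2]  R=[-3/8,-1/4,0]  = -7/16
G_6 [RBBRRB]  L=[-1,-1/2,-7/16]  R=[-3/8,-1/4,0]  = -13/32
G_7 [RBBRRBB]  L=[-1,-1/2,-7/16,-13/32]  R=[-3/8,-1/4,0]  = -25/64
G_8 [RBBRRBBR]  L=[-1,-1/2,-7/16,-13/32]  R=[-25/64,-3/8,-1/4,0]  = -51/128
G_9 [RBBRRBBRB]  L=[-1,-1/2,-7/16,-13/32,-51/128]  R=[-25/64,-3/8,-1/4,0]  = -101/256
G_10 [RBBRRBBRBR]  L=[-1,-1/2,-7/16,-13/32,-51/128]  R=[-101/256,-25/64,-3/8,-1/4,0]  = -203/512
G_11 [RBBRRBBRBRB]  L=[-1,-1/2,-7/16,-13/32,-51/128,-203/512]  R=[-101/256,-25/64,-3/8,-1/4,0]  = -405/1024
G_12 [RBBRRBBRBRBR]  L=[-1,-1/2,-7/16,-13/32,-51/128,-203/512]  R=[-405/1024,-101/256,-25/64,-3/8,-1/4,0]  = -811/2048
G_13 [RBBRRBBRBRBRR]  L=[-1,-1/2,-7/16,-13/32,-51/128,-203/512]  R=[-811/2048,-405/1024,-101/256,-25/64,-3/8,-1/4,0]  = -1623/4096
G_14 [RBBRRBBRBRBRRB]  L=[-1,-1/2,-7/16,-13/32,-51/128,-203/512,-1623/4096]  R=[-811/2048,-405/1024,-101/256,-25/64,-3/8,-1/4,0]  = -3245/8192
G_15 [RBBRRBBRBRBRRBR]  L=[-1,-1/2,-7/16,-13/32,-51/128,-203/512,-1623/4096]  R=[-3245/8192,-811/2048,-405/1024,-101/256,-25/64,-3/8,-1/4,0]  = -6491/16384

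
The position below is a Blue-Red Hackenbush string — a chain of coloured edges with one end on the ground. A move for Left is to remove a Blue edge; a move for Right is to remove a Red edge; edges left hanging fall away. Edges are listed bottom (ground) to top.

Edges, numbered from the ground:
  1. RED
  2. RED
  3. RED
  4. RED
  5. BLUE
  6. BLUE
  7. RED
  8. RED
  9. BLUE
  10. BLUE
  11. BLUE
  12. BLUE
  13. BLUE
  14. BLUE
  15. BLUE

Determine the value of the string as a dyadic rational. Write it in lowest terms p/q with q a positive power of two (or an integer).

-6913/2048

Prefix values for RED RED RED RED BLUE BLUE RED RED BLUE BLUE BLUE BLUE BLUE BLUE BLUE via {L|R} + simplicity:
step 1: add RED to get R; options L={ · } R={ 0 } => -1
step 2: add RED to get RR; options L={ · } R={ -1,0 } => -2
step 3: add RED to get RRR; options L={ · } R={ -2,-1,0 } => -3
step 4: add RED to get RRRR; options L={ · } R={ -3,-2,-1,0 } => -4
step 5: add BLUE to get RRRRB; options L={ -4 } R={ -3,-2,-1,0 } => -7/2
step 6: add BLUE to get RRRRBB; options L={ -4,-7/2 } R={ -3,-2,-1,0 } => -13/4
step 7: add RED to get RRRRBBR; options L={ -4,-7/2 } R={ -13/4,-3,-2,-1,0 } => -27/8
step 8: add RED to get RRRRBBRR; options L={ -4,-7/2 } R={ -27/8,-13/4,-3,-2,-1,0 } => -55/16
step 9: add BLUE to get RRRRBBRRB; options L={ -4,-7/2,-55/16 } R={ -27/8,-13/4,-3,-2,-1,0 } => -109/32
step 10: add BLUE to get RRRRBBRRBB; options L={ -4,-7/2,-55/16,-109/32 } R={ -27/8,-13/4,-3,-2,-1,0 } => -217/64
step 11: add BLUE to get RRRRBBRRBBB; options L={ -4,-7/2,-55/16,-109/32,-217/64 } R={ -27/8,-13/4,-3,-2,-1,0 } => -433/128
step 12: add BLUE to get RRRRBBRRBBBB; options L={ -4,-7/2,-55/16,-109/32,-217/64,-433/128 } R={ -27/8,-13/4,-3,-2,-1,0 } => -865/256
step 13: add BLUE to get RRRRBBRRBBBBB; options L={ -4,-7/2,-55/16,-109/32,-217/64,-433/128,-865/256 } R={ -27/8,-13/4,-3,-2,-1,0 } => -1729/512
step 14: add BLUE to get RRRRBBRRBBBBBB; options L={ -4,-7/2,-55/16,-109/32,-217/64,-433/128,-865/256,-1729/512 } R={ -27/8,-13/4,-3,-2,-1,0 } => -3457/1024
step 15: add BLUE to get RRRRBBRRBBBBBBB; options L={ -4,-7/2,-55/16,-109/32,-217/64,-433/128,-865/256,-1729/512,-3457/1024 } R={ -27/8,-13/4,-3,-2,-1,0 } => -6913/2048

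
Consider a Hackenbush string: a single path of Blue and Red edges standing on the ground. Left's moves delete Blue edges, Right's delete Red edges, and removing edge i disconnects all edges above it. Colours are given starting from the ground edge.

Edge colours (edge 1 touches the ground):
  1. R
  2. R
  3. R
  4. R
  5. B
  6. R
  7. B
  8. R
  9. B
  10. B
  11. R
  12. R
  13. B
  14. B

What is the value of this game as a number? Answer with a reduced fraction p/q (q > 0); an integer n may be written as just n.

Recurse on prefixes of the 14-edge string R R R R B R B R B B R R B B:
R: Left {  }, Right { 0 } ⇒ simplest -1
RR: Left {  }, Right { -1; 0 } ⇒ simplest -2
RRR: Left {  }, Right { -2; -1; 0 } ⇒ simplest -3
RRRR: Left {  }, Right { -3; -2; -1; 0 } ⇒ simplest -4
RRRRB: Left { -4 }, Right { -3; -2; -1; 0 } ⇒ simplest -7/2
RRRRBR: Left { -4 }, Right { -7/2; -3; -2; -1; 0 } ⇒ simplest -15/4
RRRRBRB: Left { -4; -15/4 }, Right { -7/2; -3; -2; -1; 0 } ⇒ simplest -29/8
RRRRBRBR: Left { -4; -15/4 }, Right { -29/8; -7/2; -3; -2; -1; 0 } ⇒ simplest -59/16
RRRRBRBRB: Left { -4; -15/4; -59/16 }, Right { -29/8; -7/2; -3; -2; -1; 0 } ⇒ simplest -117/32
RRRRBRBRBB: Left { -4; -15/4; -59/16; -117/32 }, Right { -29/8; -7/2; -3; -2; -1; 0 } ⇒ simplest -233/64
RRRRBRBRBBR: Left { -4; -15/4; -59/16; -117/32 }, Right { -233/64; -29/8; -7/2; -3; -2; -1; 0 } ⇒ simplest -467/128
RRRRBRBRBBRR: Left { -4; -15/4; -59/16; -117/32 }, Right { -467/128; -233/64; -29/8; -7/2; -3; -2; -1; 0 } ⇒ simplest -935/256
RRRRBRBRBBRRB: Left { -4; -15/4; -59/16; -117/32; -935/256 }, Right { -467/128; -233/64; -29/8; -7/2; -3; -2; -1; 0 } ⇒ simplest -1869/512
RRRRBRBRBBRRBB: Left { -4; -15/4; -59/16; -117/32; -935/256; -1869/512 }, Right { -467/128; -233/64; -29/8; -7/2; -3; -2; -1; 0 } ⇒ simplest -3737/1024

-3737/1024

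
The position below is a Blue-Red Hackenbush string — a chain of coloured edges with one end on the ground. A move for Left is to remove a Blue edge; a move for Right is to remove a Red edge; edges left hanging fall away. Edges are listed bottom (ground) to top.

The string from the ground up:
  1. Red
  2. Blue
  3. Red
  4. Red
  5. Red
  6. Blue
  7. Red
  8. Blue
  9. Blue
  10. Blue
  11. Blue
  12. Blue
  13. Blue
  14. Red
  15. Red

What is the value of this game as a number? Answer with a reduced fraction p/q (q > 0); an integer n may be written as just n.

-14855/16384

Build value(s[:k]) for k = 1..15, string s = Red Blue Red Red Red Blue Red Blue Blue Blue Blue Blue Blue Red Red.
edge 1 of 15 (Red): { (no moves) | 0 } — -1
edge 2 of 15 (Blue): { -1 | 0 } — -1/2
edge 3 of 15 (Red): { -1 | -1/2; 0 } — -3/4
edge 4 of 15 (Red): { -1 | -3/4; -1/2; 0 } — -7/8
edge 5 of 15 (Red): { -1 | -7/8; -3/4; -1/2; 0 } — -15/16
edge 6 of 15 (Blue): { -1; -15/16 | -7/8; -3/4; -1/2; 0 } — -29/32
edge 7 of 15 (Red): { -1; -15/16 | -29/32; -7/8; -3/4; -1/2; 0 } — -59/64
edge 8 of 15 (Blue): { -1; -15/16; -59/64 | -29/32; -7/8; -3/4; -1/2; 0 } — -117/128
edge 9 of 15 (Blue): { -1; -15/16; -59/64; -117/128 | -29/32; -7/8; -3/4; -1/2; 0 } — -233/256
edge 10 of 15 (Blue): { -1; -15/16; -59/64; -117/128; -233/256 | -29/32; -7/8; -3/4; -1/2; 0 } — -465/512
edge 11 of 15 (Blue): { -1; -15/16; -59/64; -117/128; -233/256; -465/512 | -29/32; -7/8; -3/4; -1/2; 0 } — -929/1024
edge 12 of 15 (Blue): { -1; -15/16; -59/64; -117/128; -233/256; -465/512; -929/1024 | -29/32; -7/8; -3/4; -1/2; 0 } — -1857/2048
edge 13 of 15 (Blue): { -1; -15/16; -59/64; -117/128; -233/256; -465/512; -929/1024; -1857/2048 | -29/32; -7/8; -3/4; -1/2; 0 } — -3713/4096
edge 14 of 15 (Red): { -1; -15/16; -59/64; -117/128; -233/256; -465/512; -929/1024; -1857/2048 | -3713/4096; -29/32; -7/8; -3/4; -1/2; 0 } — -7427/8192
edge 15 of 15 (Red): { -1; -15/16; -59/64; -117/128; -233/256; -465/512; -929/1024; -1857/2048 | -7427/8192; -3713/4096; -29/32; -7/8; -3/4; -1/2; 0 } — -14855/16384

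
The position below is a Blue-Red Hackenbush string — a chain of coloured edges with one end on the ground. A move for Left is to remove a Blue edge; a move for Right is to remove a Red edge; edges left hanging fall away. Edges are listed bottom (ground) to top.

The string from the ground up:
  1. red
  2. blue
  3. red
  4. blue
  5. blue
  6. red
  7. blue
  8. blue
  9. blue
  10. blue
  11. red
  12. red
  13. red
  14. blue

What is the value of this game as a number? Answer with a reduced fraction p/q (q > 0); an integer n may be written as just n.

Prefix values for red blue red blue blue red blue blue blue blue red red red blue via {L|R} + simplicity:
step 1: add red to get r; options L={ — } R={ 0 } gives -1
step 2: add blue to get rb; options L={ -1 } R={ 0 } gives -1/2
step 3: add red to get rbr; options L={ -1 } R={ -1/2 0 } gives -3/4
step 4: add blue to get rbrb; options L={ -1 -3/4 } R={ -1/2 0 } gives -5/8
step 5: add blue to get rbrbb; options L={ -1 -3/4 -5/8 } R={ -1/2 0 } gives -9/16
step 6: add red to get rbrbbr; options L={ -1 -3/4 -5/8 } R={ -9/16 -1/2 0 } gives -19/32
step 7: add blue to get rbrbbrb; options L={ -1 -3/4 -5/8 -19/32 } R={ -9/16 -1/2 0 } gives -37/64
step 8: add blue to get rbrbbrbb; options L={ -1 -3/4 -5/8 -19/32 -37/64 } R={ -9/16 -1/2 0 } gives -73/128
step 9: add blue to get rbrbbrbbb; options L={ -1 -3/4 -5/8 -19/32 -37/64 -73/128 } R={ -9/16 -1/2 0 } gives -145/256
step 10: add blue to get rbrbbrbbbb; options L={ -1 -3/4 -5/8 -19/32 -37/64 -73/128 -145/256 } R={ -9/16 -1/2 0 } gives -289/512
step 11: add red to get rbrbbrbbbbr; options L={ -1 -3/4 -5/8 -19/32 -37/64 -73/128 -145/256 } R={ -289/512 -9/16 -1/2 0 } gives -579/1024
step 12: add red to get rbrbbrbbbbrr; options L={ -1 -3/4 -5/8 -19/32 -37/64 -73/128 -145/256 } R={ -579/1024 -289/512 -9/16 -1/2 0 } gives -1159/2048
step 13: add red to get rbrbbrbbbbrrr; options L={ -1 -3/4 -5/8 -19/32 -37/64 -73/128 -145/256 } R={ -1159/2048 -579/1024 -289/512 -9/16 -1/2 0 } gives -2319/4096
step 14: add blue to get rbrbbrbbbbrrrb; options L={ -1 -3/4 -5/8 -19/32 -37/64 -73/128 -145/256 -2319/4096 } R={ -1159/2048 -579/1024 -289/512 -9/16 -1/2 0 } gives -4637/8192

-4637/8192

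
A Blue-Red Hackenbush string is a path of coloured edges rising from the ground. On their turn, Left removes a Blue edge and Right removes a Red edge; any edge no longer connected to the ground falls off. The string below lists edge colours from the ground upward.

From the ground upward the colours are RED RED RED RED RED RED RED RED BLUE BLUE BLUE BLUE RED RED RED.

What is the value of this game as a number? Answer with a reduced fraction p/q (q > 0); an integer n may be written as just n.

step 1: add RED to get R; options L={  } R={ 0 } → -1
step 2: add RED to get RR; options L={  } R={ -1 0 } → -2
step 3: add RED to get RRR; options L={  } R={ -2 -1 0 } → -3
step 4: add RED to get RRRR; options L={  } R={ -3 -2 -1 0 } → -4
step 5: add RED to get RRRRR; options L={  } R={ -4 -3 -2 -1 0 } → -5
step 6: add RED to get RRRRRR; options L={  } R={ -5 -4 -3 -2 -1 0 } → -6
step 7: add RED to get RRRRRRR; options L={  } R={ -6 -5 -4 -3 -2 -1 0 } → -7
step 8: add RED to get RRRRRRRR; options L={  } R={ -7 -6 -5 -4 -3 -2 -1 0 } → -8
step 9: add BLUE to get RRRRRRRRB; options L={ -8 } R={ -7 -6 -5 -4 -3 -2 -1 0 } → -15/2
step 10: add BLUE to get RRRRRRRRBB; options L={ -8 -15/2 } R={ -7 -6 -5 -4 -3 -2 -1 0 } → -29/4
step 11: add BLUE to get RRRRRRRRBBB; options L={ -8 -15/2 -29/4 } R={ -7 -6 -5 -4 -3 -2 -1 0 } → -57/8
step 12: add BLUE to get RRRRRRRRBBBB; options L={ -8 -15/2 -29/4 -57/8 } R={ -7 -6 -5 -4 -3 -2 -1 0 } → -113/16
step 13: add RED to get RRRRRRRRBBBBR; options L={ -8 -15/2 -29/4 -57/8 } R={ -113/16 -7 -6 -5 -4 -3 -2 -1 0 } → -227/32
step 14: add RED to get RRRRRRRRBBBBRR; options L={ -8 -15/2 -29/4 -57/8 } R={ -227/32 -113/16 -7 -6 -5 -4 -3 -2 -1 0 } → -455/64
step 15: add RED to get RRRRRRRRBBBBRRR; options L={ -8 -15/2 -29/4 -57/8 } R={ -455/64 -227/32 -113/16 -7 -6 -5 -4 -3 -2 -1 0 } → -911/128

-911/128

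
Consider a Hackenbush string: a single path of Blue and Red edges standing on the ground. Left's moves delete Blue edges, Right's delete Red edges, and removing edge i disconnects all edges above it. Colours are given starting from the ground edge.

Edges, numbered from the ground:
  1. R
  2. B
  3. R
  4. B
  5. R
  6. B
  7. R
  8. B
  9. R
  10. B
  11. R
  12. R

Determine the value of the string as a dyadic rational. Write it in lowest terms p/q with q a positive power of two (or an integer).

Build value(s[:k]) for k = 1..12, string s = R B R B R B R B R B R R.
1 of 12 · R · max L −∞ · min R 0 → -1
2 of 12 · RB · max L -1 · min R 0 → -1/2
3 of 12 · RBR · max L -1 · min R -1/2 → -3/4
4 of 12 · RBRB · max L -3/4 · min R -1/2 → -5/8
5 of 12 · RBRBR · max L -3/4 · min R -5/8 → -11/16
6 of 12 · RBRBRB · max L -11/16 · min R -5/8 → -21/32
7 of 12 · RBRBRBR · max L -11/16 · min R -21/32 → -43/64
8 of 12 · RBRBRBRB · max L -43/64 · min R -21/32 → -85/128
9 of 12 · RBRBRBRBR · max L -43/64 · min R -85/128 → -171/256
10 of 12 · RBRBRBRBRB · max L -171/256 · min R -85/128 → -341/512
11 of 12 · RBRBRBRBRBR · max L -171/256 · min R -341/512 → -683/1024
12 of 12 · RBRBRBRBRBRR · max L -171/256 · min R -683/1024 → -1367/2048

-1367/2048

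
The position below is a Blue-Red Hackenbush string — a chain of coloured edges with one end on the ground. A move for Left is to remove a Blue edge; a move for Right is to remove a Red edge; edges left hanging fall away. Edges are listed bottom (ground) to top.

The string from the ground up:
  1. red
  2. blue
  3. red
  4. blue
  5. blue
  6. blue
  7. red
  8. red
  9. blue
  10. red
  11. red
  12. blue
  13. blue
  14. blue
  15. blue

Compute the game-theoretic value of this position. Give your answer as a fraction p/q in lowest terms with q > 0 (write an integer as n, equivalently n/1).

Recurse on prefixes of the 15-edge string red blue red blue blue blue red red blue red red blue blue blue blue:
1 of 15 · r · max L −∞ · min R 0 -> -1
2 of 15 · rb · max L -1 · min R 0 -> -1/2
3 of 15 · rbr · max L -1 · min R -1/2 -> -3/4
4 of 15 · rbrb · max L -3/4 · min R -1/2 -> -5/8
5 of 15 · rbrbb · max L -5/8 · min R -1/2 -> -9/16
6 of 15 · rbrbbb · max L -9/16 · min R -1/2 -> -17/32
7 of 15 · rbrbbbr · max L -9/16 · min R -17/32 -> -35/64
8 of 15 · rbrbbbrr · max L -9/16 · min R -35/64 -> -71/128
9 of 15 · rbrbbbrrb · max L -71/128 · min R -35/64 -> -141/256
10 of 15 · rbrbbbrrbr · max L -71/128 · min R -141/256 -> -283/512
11 of 15 · rbrbbbrrbrr · max L -71/128 · min R -283/512 -> -567/1024
12 of 15 · rbrbbbrrbrrb · max L -567/1024 · min R -283/512 -> -1133/2048
13 of 15 · rbrbbbrrbrrbb · max L -1133/2048 · min R -283/512 -> -2265/4096
14 of 15 · rbrbbbrrbrrbbb · max L -2265/4096 · min R -283/512 -> -4529/8192
15 of 15 · rbrbbbrrbrrbbbb · max L -4529/8192 · min R -283/512 -> -9057/16384

-9057/16384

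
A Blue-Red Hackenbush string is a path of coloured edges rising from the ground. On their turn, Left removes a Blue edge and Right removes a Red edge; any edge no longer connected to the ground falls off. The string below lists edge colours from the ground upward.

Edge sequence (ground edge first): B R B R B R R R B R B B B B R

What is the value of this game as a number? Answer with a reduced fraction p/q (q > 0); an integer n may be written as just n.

10429/16384

step 1: add B to get B; options L={ 0 } R={ · } -> 1
step 2: add R to get BR; options L={ 0 } R={ 1 } -> 1/2
step 3: add B to get BRB; options L={ 0 1/2 } R={ 1 } -> 3/4
step 4: add R to get BRBR; options L={ 0 1/2 } R={ 3/4 1 } -> 5/8
step 5: add B to get BRBRB; options L={ 0 1/2 5/8 } R={ 3/4 1 } -> 11/16
step 6: add R to get BRBRBR; options L={ 0 1/2 5/8 } R={ 11/16 3/4 1 } -> 21/32
step 7: add R to get BRBRBRR; options L={ 0 1/2 5/8 } R={ 21/32 11/16 3/4 1 } -> 41/64
step 8: add R to get BRBRBRRR; options L={ 0 1/2 5/8 } R={ 41/64 21/32 11/16 3/4 1 } -> 81/128
step 9: add B to get BRBRBRRRB; options L={ 0 1/2 5/8 81/128 } R={ 41/64 21/32 11/16 3/4 1 } -> 163/256
step 10: add R to get BRBRBRRRBR; options L={ 0 1/2 5/8 81/128 } R={ 163/256 41/64 21/32 11/16 3/4 1 } -> 325/512
step 11: add B to get BRBRBRRRBRB; options L={ 0 1/2 5/8 81/128 325/512 } R={ 163/256 41/64 21/32 11/16 3/4 1 } -> 651/1024
step 12: add B to get BRBRBRRRBRBB; options L={ 0 1/2 5/8 81/128 325/512 651/1024 } R={ 163/256 41/64 21/32 11/16 3/4 1 } -> 1303/2048
step 13: add B to get BRBRBRRRBRBBB; options L={ 0 1/2 5/8 81/128 325/512 651/1024 1303/2048 } R={ 163/256 41/64 21/32 11/16 3/4 1 } -> 2607/4096
step 14: add B to get BRBRBRRRBRBBBB; options L={ 0 1/2 5/8 81/128 325/512 651/1024 1303/2048 2607/4096 } R={ 163/256 41/64 21/32 11/16 3/4 1 } -> 5215/8192
step 15: add R to get BRBRBRRRBRBBBBR; options L={ 0 1/2 5/8 81/128 325/512 651/1024 1303/2048 2607/4096 } R={ 5215/8192 163/256 41/64 21/32 11/16 3/4 1 } -> 10429/16384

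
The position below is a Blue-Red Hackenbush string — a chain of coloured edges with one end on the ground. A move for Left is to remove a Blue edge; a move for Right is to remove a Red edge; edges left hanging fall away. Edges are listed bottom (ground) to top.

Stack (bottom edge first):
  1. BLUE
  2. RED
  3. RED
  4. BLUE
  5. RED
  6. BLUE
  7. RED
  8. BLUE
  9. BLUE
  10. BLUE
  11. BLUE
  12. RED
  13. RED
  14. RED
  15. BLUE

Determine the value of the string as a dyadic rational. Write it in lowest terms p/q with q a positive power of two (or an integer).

5603/16384

Prefix values for BLUE RED RED BLUE RED BLUE RED BLUE BLUE BLUE BLUE RED RED RED BLUE via {L|R} + simplicity:
value_1 [B]  L=[0]  R=[·]  = 1
value_2 [BR]  L=[0]  R=[1]  = 1/2
value_3 [BRR]  L=[0]  R=[1/2,1]  = 1/4
value_4 [BRRB]  L=[0,1/4]  R=[1/2,1]  = 3/8
value_5 [BRRBR]  L=[0,1/4]  R=[3/8,1/2,1]  = 5/16
value_6 [BRRBRB]  L=[0,1/4,5/16]  R=[3/8,1/2,1]  = 11/32
value_7 [BRRBRBR]  L=[0,1/4,5/16]  R=[11/32,3/8,1/2,1]  = 21/64
value_8 [BRRBRBRB]  L=[0,1/4,5/16,21/64]  R=[11/32,3/8,1/2,1]  = 43/128
value_9 [BRRBRBRBB]  L=[0,1/4,5/16,21/64,43/128]  R=[11/32,3/8,1/2,1]  = 87/256
value_10 [BRRBRBRBBB]  L=[0,1/4,5/16,21/64,43/128,87/256]  R=[11/32,3/8,1/2,1]  = 175/512
value_11 [BRRBRBRBBBB]  L=[0,1/4,5/16,21/64,43/128,87/256,175/512]  R=[11/32,3/8,1/2,1]  = 351/1024
value_12 [BRRBRBRBBBBR]  L=[0,1/4,5/16,21/64,43/128,87/256,175/512]  R=[351/1024,11/32,3/8,1/2,1]  = 701/2048
value_13 [BRRBRBRBBBBRR]  L=[0,1/4,5/16,21/64,43/128,87/256,175/512]  R=[701/2048,351/1024,11/32,3/8,1/2,1]  = 1401/4096
value_14 [BRRBRBRBBBBRRR]  L=[0,1/4,5/16,21/64,43/128,87/256,175/512]  R=[1401/4096,701/2048,351/1024,11/32,3/8,1/2,1]  = 2801/8192
value_15 [BRRBRBRBBBBRRRB]  L=[0,1/4,5/16,21/64,43/128,87/256,175/512,2801/8192]  R=[1401/4096,701/2048,351/1024,11/32,3/8,1/2,1]  = 5603/16384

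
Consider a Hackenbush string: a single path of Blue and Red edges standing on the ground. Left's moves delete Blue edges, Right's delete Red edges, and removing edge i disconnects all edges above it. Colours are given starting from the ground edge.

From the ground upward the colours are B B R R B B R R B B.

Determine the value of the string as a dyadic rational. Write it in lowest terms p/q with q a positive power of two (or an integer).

1 of 10 · B · max L 0 · min R +∞ ⇒ 1
2 of 10 · BB · max L 1 · min R +∞ ⇒ 2
3 of 10 · BBR · max L 1 · min R 2 ⇒ 3/2
4 of 10 · BBRR · max L 1 · min R 3/2 ⇒ 5/4
5 of 10 · BBRRB · max L 5/4 · min R 3/2 ⇒ 11/8
6 of 10 · BBRRBB · max L 11/8 · min R 3/2 ⇒ 23/16
7 of 10 · BBRRBBR · max L 11/8 · min R 23/16 ⇒ 45/32
8 of 10 · BBRRBBRR · max L 11/8 · min R 45/32 ⇒ 89/64
9 of 10 · BBRRBBRRB · max L 89/64 · min R 45/32 ⇒ 179/128
10 of 10 · BBRRBBRRBB · max L 179/128 · min R 45/32 ⇒ 359/256

359/256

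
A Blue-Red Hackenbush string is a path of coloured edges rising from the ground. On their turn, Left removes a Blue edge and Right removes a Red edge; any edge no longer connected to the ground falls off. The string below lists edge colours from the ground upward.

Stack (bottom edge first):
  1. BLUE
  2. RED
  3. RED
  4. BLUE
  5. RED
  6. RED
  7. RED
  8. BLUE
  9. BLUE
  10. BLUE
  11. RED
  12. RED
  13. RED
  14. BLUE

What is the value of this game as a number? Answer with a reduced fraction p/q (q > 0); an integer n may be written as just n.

2275/8192

Prefix values for BLUE RED RED BLUE RED RED RED BLUE BLUE BLUE RED RED RED BLUE via {L|R} + simplicity:
v(B) = { 0 |  } = 1
v(BR) = { 0 | 1 } = 1/2
v(BRR) = { 0 | 1/2; 1 } = 1/4
v(BRRB) = { 0; 1/4 | 1/2; 1 } = 3/8
v(BRRBR) = { 0; 1/4 | 3/8; 1/2; 1 } = 5/16
v(BRRBRR) = { 0; 1/4 | 5/16; 3/8; 1/2; 1 } = 9/32
v(BRRBRRR) = { 0; 1/4 | 9/32; 5/16; 3/8; 1/2; 1 } = 17/64
v(BRRBRRRB) = { 0; 1/4; 17/64 | 9/32; 5/16; 3/8; 1/2; 1 } = 35/128
v(BRRBRRRBB) = { 0; 1/4; 17/64; 35/128 | 9/32; 5/16; 3/8; 1/2; 1 } = 71/256
v(BRRBRRRBBB) = { 0; 1/4; 17/64; 35/128; 71/256 | 9/32; 5/16; 3/8; 1/2; 1 } = 143/512
v(BRRBRRRBBBR) = { 0; 1/4; 17/64; 35/128; 71/256 | 143/512; 9/32; 5/16; 3/8; 1/2; 1 } = 285/1024
v(BRRBRRRBBBRR) = { 0; 1/4; 17/64; 35/128; 71/256 | 285/1024; 143/512; 9/32; 5/16; 3/8; 1/2; 1 } = 569/2048
v(BRRBRRRBBBRRR) = { 0; 1/4; 17/64; 35/128; 71/256 | 569/2048; 285/1024; 143/512; 9/32; 5/16; 3/8; 1/2; 1 } = 1137/4096
v(BRRBRRRBBBRRRB) = { 0; 1/4; 17/64; 35/128; 71/256; 1137/4096 | 569/2048; 285/1024; 143/512; 9/32; 5/16; 3/8; 1/2; 1 } = 2275/8192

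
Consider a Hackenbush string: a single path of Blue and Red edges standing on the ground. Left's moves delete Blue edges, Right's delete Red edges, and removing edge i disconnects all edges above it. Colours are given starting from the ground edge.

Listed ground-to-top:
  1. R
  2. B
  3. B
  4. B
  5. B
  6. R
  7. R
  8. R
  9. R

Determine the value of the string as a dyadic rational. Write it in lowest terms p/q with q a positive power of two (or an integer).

Build v(s[:k]) for k = 1..9, string s = R B B B B R R R R.
edge 1 of 9 (R): { · | 0 } → -1
edge 2 of 9 (B): { -1 | 0 } → -1/2
edge 3 of 9 (B): { -1 -1/2 | 0 } → -1/4
edge 4 of 9 (B): { -1 -1/2 -1/4 | 0 } → -1/8
edge 5 of 9 (B): { -1 -1/2 -1/4 -1/8 | 0 } → -1/16
edge 6 of 9 (R): { -1 -1/2 -1/4 -1/8 | -1/16 0 } → -3/32
edge 7 of 9 (R): { -1 -1/2 -1/4 -1/8 | -3/32 -1/16 0 } → -7/64
edge 8 of 9 (R): { -1 -1/2 -1/4 -1/8 | -7/64 -3/32 -1/16 0 } → -15/128
edge 9 of 9 (R): { -1 -1/2 -1/4 -1/8 | -15/128 -7/64 -3/32 -1/16 0 } → -31/256

-31/256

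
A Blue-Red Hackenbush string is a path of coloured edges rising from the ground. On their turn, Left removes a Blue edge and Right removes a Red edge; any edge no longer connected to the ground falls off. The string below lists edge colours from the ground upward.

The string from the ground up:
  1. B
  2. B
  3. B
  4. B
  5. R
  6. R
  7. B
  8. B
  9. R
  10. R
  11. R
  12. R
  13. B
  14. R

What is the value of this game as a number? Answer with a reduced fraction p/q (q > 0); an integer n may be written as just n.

Recurse on prefixes of the 14-edge string B B B B R R B B R R R R B R:
value_1 [B]  L=[0]  R=[(no moves)]  = 1
value_2 [BB]  L=[0 1]  R=[(no moves)]  = 2
value_3 [BBB]  L=[0 1 2]  R=[(no moves)]  = 3
value_4 [BBBB]  L=[0 1 2 3]  R=[(no moves)]  = 4
value_5 [BBBBR]  L=[0 1 2 3]  R=[4]  = 7/2
value_6 [BBBBRR]  L=[0 1 2 3]  R=[7/2 4]  = 13/4
value_7 [BBBBRRB]  L=[0 1 2 3 13/4]  R=[7/2 4]  = 27/8
value_8 [BBBBRRBB]  L=[0 1 2 3 13/4 27/8]  R=[7/2 4]  = 55/16
value_9 [BBBBRRBBR]  L=[0 1 2 3 13/4 27/8]  R=[55/16 7/2 4]  = 109/32
value_10 [BBBBRRBBRR]  L=[0 1 2 3 13/4 27/8]  R=[109/32 55/16 7/2 4]  = 217/64
value_11 [BBBBRRBBRRR]  L=[0 1 2 3 13/4 27/8]  R=[217/64 109/32 55/16 7/2 4]  = 433/128
value_12 [BBBBRRBBRRRR]  L=[0 1 2 3 13/4 27/8]  R=[433/128 217/64 109/32 55/16 7/2 4]  = 865/256
value_13 [BBBBRRBBRRRRB]  L=[0 1 2 3 13/4 27/8 865/256]  R=[433/128 217/64 109/32 55/16 7/2 4]  = 1731/512
value_14 [BBBBRRBBRRRRBR]  L=[0 1 2 3 13/4 27/8 865/256]  R=[1731/512 433/128 217/64 109/32 55/16 7/2 4]  = 3461/1024

3461/1024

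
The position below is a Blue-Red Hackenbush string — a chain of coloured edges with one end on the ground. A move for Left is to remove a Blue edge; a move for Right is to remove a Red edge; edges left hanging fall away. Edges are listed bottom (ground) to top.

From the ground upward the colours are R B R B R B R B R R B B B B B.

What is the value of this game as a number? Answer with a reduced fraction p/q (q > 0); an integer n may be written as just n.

1 of 15 · R · max L −∞ · min R 0 => -1
2 of 15 · RB · max L -1 · min R 0 => -1/2
3 of 15 · RBR · max L -1 · min R -1/2 => -3/4
4 of 15 · RBRB · max L -3/4 · min R -1/2 => -5/8
5 of 15 · RBRBR · max L -3/4 · min R -5/8 => -11/16
6 of 15 · RBRBRB · max L -11/16 · min R -5/8 => -21/32
7 of 15 · RBRBRBR · max L -11/16 · min R -21/32 => -43/64
8 of 15 · RBRBRBRB · max L -43/64 · min R -21/32 => -85/128
9 of 15 · RBRBRBRBR · max L -43/64 · min R -85/128 => -171/256
10 of 15 · RBRBRBRBRR · max L -43/64 · min R -171/256 => -343/512
11 of 15 · RBRBRBRBRRB · max L -343/512 · min R -171/256 => -685/1024
12 of 15 · RBRBRBRBRRBB · max L -685/1024 · min R -171/256 => -1369/2048
13 of 15 · RBRBRBRBRRBBB · max L -1369/2048 · min R -171/256 => -2737/4096
14 of 15 · RBRBRBRBRRBBBB · max L -2737/4096 · min R -171/256 => -5473/8192
15 of 15 · RBRBRBRBRRBBBBB · max L -5473/8192 · min R -171/256 => -10945/16384

-10945/16384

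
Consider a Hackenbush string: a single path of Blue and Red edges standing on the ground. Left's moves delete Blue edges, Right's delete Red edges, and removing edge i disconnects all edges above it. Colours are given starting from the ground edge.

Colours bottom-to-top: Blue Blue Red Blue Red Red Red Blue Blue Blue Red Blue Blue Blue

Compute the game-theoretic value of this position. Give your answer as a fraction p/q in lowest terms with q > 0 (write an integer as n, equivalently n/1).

edge 1 of 14 (Blue): { 0 | none } so 1
edge 2 of 14 (Blue): { 0 1 | none } so 2
edge 3 of 14 (Red): { 0 1 | 2 } so 3/2
edge 4 of 14 (Blue): { 0 1 3/2 | 2 } so 7/4
edge 5 of 14 (Red): { 0 1 3/2 | 7/4 2 } so 13/8
edge 6 of 14 (Red): { 0 1 3/2 | 13/8 7/4 2 } so 25/16
edge 7 of 14 (Red): { 0 1 3/2 | 25/16 13/8 7/4 2 } so 49/32
edge 8 of 14 (Blue): { 0 1 3/2 49/32 | 25/16 13/8 7/4 2 } so 99/64
edge 9 of 14 (Blue): { 0 1 3/2 49/32 99/64 | 25/16 13/8 7/4 2 } so 199/128
edge 10 of 14 (Blue): { 0 1 3/2 49/32 99/64 199/128 | 25/16 13/8 7/4 2 } so 399/256
edge 11 of 14 (Red): { 0 1 3/2 49/32 99/64 199/128 | 399/256 25/16 13/8 7/4 2 } so 797/512
edge 12 of 14 (Blue): { 0 1 3/2 49/32 99/64 199/128 797/512 | 399/256 25/16 13/8 7/4 2 } so 1595/1024
edge 13 of 14 (Blue): { 0 1 3/2 49/32 99/64 199/128 797/512 1595/1024 | 399/256 25/16 13/8 7/4 2 } so 3191/2048
edge 14 of 14 (Blue): { 0 1 3/2 49/32 99/64 199/128 797/512 1595/1024 3191/2048 | 399/256 25/16 13/8 7/4 2 } so 6383/4096

6383/4096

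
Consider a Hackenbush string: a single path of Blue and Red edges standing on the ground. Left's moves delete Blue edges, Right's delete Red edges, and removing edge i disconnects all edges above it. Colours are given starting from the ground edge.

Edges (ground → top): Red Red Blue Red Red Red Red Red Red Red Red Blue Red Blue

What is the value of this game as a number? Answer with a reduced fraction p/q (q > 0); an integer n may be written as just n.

-8181/4096

Recurse on prefixes of the 14-edge string Red Red Blue Red Red Red Red Red Red Red Red Blue Red Blue:
step 1: add Red to get R; options L={ (no moves) } R={ 0 } gives -1
step 2: add Red to get RR; options L={ (no moves) } R={ -1,0 } gives -2
step 3: add Blue to get RRB; options L={ -2 } R={ -1,0 } gives -3/2
step 4: add Red to get RRBR; options L={ -2 } R={ -3/2,-1,0 } gives -7/4
step 5: add Red to get RRBRR; options L={ -2 } R={ -7/4,-3/2,-1,0 } gives -15/8
step 6: add Red to get RRBRRR; options L={ -2 } R={ -15/8,-7/4,-3/2,-1,0 } gives -31/16
step 7: add Red to get RRBRRRR; options L={ -2 } R={ -31/16,-15/8,-7/4,-3/2,-1,0 } gives -63/32
step 8: add Red to get RRBRRRRR; options L={ -2 } R={ -63/32,-31/16,-15/8,-7/4,-3/2,-1,0 } gives -127/64
step 9: add Red to get RRBRRRRRR; options L={ -2 } R={ -127/64,-63/32,-31/16,-15/8,-7/4,-3/2,-1,0 } gives -255/128
step 10: add Red to get RRBRRRRRRR; options L={ -2 } R={ -255/128,-127/64,-63/32,-31/16,-15/8,-7/4,-3/2,-1,0 } gives -511/256
step 11: add Red to get RRBRRRRRRRR; options L={ -2 } R={ -511/256,-255/128,-127/64,-63/32,-31/16,-15/8,-7/4,-3/2,-1,0 } gives -1023/512
step 12: add Blue to get RRBRRRRRRRRB; options L={ -2,-1023/512 } R={ -511/256,-255/128,-127/64,-63/32,-31/16,-15/8,-7/4,-3/2,-1,0 } gives -2045/1024
step 13: add Red to get RRBRRRRRRRRBR; options L={ -2,-1023/512 } R={ -2045/1024,-511/256,-255/128,-127/64,-63/32,-31/16,-15/8,-7/4,-3/2,-1,0 } gives -4091/2048
step 14: add Blue to get RRBRRRRRRRRBRB; options L={ -2,-1023/512,-4091/2048 } R={ -2045/1024,-511/256,-255/128,-127/64,-63/32,-31/16,-15/8,-7/4,-3/2,-1,0 } gives -8181/4096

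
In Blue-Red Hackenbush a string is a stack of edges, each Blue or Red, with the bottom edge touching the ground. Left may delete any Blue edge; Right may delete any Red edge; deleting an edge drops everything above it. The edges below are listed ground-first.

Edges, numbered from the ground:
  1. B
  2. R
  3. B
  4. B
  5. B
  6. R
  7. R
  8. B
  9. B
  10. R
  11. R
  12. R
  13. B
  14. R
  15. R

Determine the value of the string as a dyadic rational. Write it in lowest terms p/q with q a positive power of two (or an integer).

14729/16384

Prefix values for B R B B B R R B B R R R B R R via {L|R} + simplicity:
g_1 [B]  L=[0]  R=[]  => 1
g_2 [BR]  L=[0]  R=[1]  => 1/2
g_3 [BRB]  L=[0,1/2]  R=[1]  => 3/4
g_4 [BRBB]  L=[0,1/2,3/4]  R=[1]  => 7/8
g_5 [BRBBB]  L=[0,1/2,3/4,7/8]  R=[1]  => 15/16
g_6 [BRBBBR]  L=[0,1/2,3/4,7/8]  R=[15/16,1]  => 29/32
g_7 [BRBBBRR]  L=[0,1/2,3/4,7/8]  R=[29/32,15/16,1]  => 57/64
g_8 [BRBBBRRB]  L=[0,1/2,3/4,7/8,57/64]  R=[29/32,15/16,1]  => 115/128
g_9 [BRBBBRRBB]  L=[0,1/2,3/4,7/8,57/64,115/128]  R=[29/32,15/16,1]  => 231/256
g_10 [BRBBBRRBBR]  L=[0,1/2,3/4,7/8,57/64,115/128]  R=[231/256,29/32,15/16,1]  => 461/512
g_11 [BRBBBRRBBRR]  L=[0,1/2,3/4,7/8,57/64,115/128]  R=[461/512,231/256,29/32,15/16,1]  => 921/1024
g_12 [BRBBBRRBBRRR]  L=[0,1/2,3/4,7/8,57/64,115/128]  R=[921/1024,461/512,231/256,29/32,15/16,1]  => 1841/2048
g_13 [BRBBBRRBBRRRB]  L=[0,1/2,3/4,7/8,57/64,115/128,1841/2048]  R=[921/1024,461/512,231/256,29/32,15/16,1]  => 3683/4096
g_14 [BRBBBRRBBRRRBR]  L=[0,1/2,3/4,7/8,57/64,115/128,1841/2048]  R=[3683/4096,921/1024,461/512,231/256,29/32,15/16,1]  => 7365/8192
g_15 [BRBBBRRBBRRRBRR]  L=[0,1/2,3/4,7/8,57/64,115/128,1841/2048]  R=[7365/8192,3683/4096,921/1024,461/512,231/256,29/32,15/16,1]  => 14729/16384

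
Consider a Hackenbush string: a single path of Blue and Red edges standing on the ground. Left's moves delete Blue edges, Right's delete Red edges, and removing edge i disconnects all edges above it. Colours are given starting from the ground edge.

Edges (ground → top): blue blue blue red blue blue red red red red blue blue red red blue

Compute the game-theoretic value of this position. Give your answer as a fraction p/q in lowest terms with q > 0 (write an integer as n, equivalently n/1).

11315/4096

Prefix values for blue blue blue red blue blue red red red red blue blue red red blue via {L|R} + simplicity:
g_1 [b]  L=[0]  R=[—]  — 1
g_2 [bb]  L=[0 1]  R=[—]  — 2
g_3 [bbb]  L=[0 1 2]  R=[—]  — 3
g_4 [bbbr]  L=[0 1 2]  R=[3]  — 5/2
g_5 [bbbrb]  L=[0 1 2 5/2]  R=[3]  — 11/4
g_6 [bbbrbb]  L=[0 1 2 5/2 11/4]  R=[3]  — 23/8
g_7 [bbbrbbr]  L=[0 1 2 5/2 11/4]  R=[23/8 3]  — 45/16
g_8 [bbbrbbrr]  L=[0 1 2 5/2 11/4]  R=[45/16 23/8 3]  — 89/32
g_9 [bbbrbbrrr]  L=[0 1 2 5/2 11/4]  R=[89/32 45/16 23/8 3]  — 177/64
g_10 [bbbrbbrrrr]  L=[0 1 2 5/2 11/4]  R=[177/64 89/32 45/16 23/8 3]  — 353/128
g_11 [bbbrbbrrrrb]  L=[0 1 2 5/2 11/4 353/128]  R=[177/64 89/32 45/16 23/8 3]  — 707/256
g_12 [bbbrbbrrrrbb]  L=[0 1 2 5/2 11/4 353/128 707/256]  R=[177/64 89/32 45/16 23/8 3]  — 1415/512
g_13 [bbbrbbrrrrbbr]  L=[0 1 2 5/2 11/4 353/128 707/256]  R=[1415/512 177/64 89/32 45/16 23/8 3]  — 2829/1024
g_14 [bbbrbbrrrrbbrr]  L=[0 1 2 5/2 11/4 353/128 707/256]  R=[2829/1024 1415/512 177/64 89/32 45/16 23/8 3]  — 5657/2048
g_15 [bbbrbbrrrrbbrrb]  L=[0 1 2 5/2 11/4 353/128 707/256 5657/2048]  R=[2829/1024 1415/512 177/64 89/32 45/16 23/8 3]  — 11315/4096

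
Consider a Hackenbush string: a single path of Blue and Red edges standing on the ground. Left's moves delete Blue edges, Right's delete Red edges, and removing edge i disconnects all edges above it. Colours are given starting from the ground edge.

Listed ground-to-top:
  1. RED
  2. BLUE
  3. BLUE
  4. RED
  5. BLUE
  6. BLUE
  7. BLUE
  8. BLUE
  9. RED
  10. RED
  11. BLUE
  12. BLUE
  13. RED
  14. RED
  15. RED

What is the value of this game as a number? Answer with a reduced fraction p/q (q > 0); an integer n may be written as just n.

-4303/16384

Recurse on prefixes of the 15-edge string RED BLUE BLUE RED BLUE BLUE BLUE BLUE RED RED BLUE BLUE RED RED RED:
g_1 [R]  L=[∅]  R=[0]  — -1
g_2 [RB]  L=[-1]  R=[0]  — -1/2
g_3 [RBB]  L=[-1; -1/2]  R=[0]  — -1/4
g_4 [RBBR]  L=[-1; -1/2]  R=[-1/4; 0]  — -3/8
g_5 [RBBRB]  L=[-1; -1/2; -3/8]  R=[-1/4; 0]  — -5/16
g_6 [RBBRBB]  L=[-1; -1/2; -3/8; -5/16]  R=[-1/4; 0]  — -9/32
g_7 [RBBRBBB]  L=[-1; -1/2; -3/8; -5/16; -9/32]  R=[-1/4; 0]  — -17/64
g_8 [RBBRBBBB]  L=[-1; -1/2; -3/8; -5/16; -9/32; -17/64]  R=[-1/4; 0]  — -33/128
g_9 [RBBRBBBBR]  L=[-1; -1/2; -3/8; -5/16; -9/32; -17/64]  R=[-33/128; -1/4; 0]  — -67/256
g_10 [RBBRBBBBRR]  L=[-1; -1/2; -3/8; -5/16; -9/32; -17/64]  R=[-67/256; -33/128; -1/4; 0]  — -135/512
g_11 [RBBRBBBBRRB]  L=[-1; -1/2; -3/8; -5/16; -9/32; -17/64; -135/512]  R=[-67/256; -33/128; -1/4; 0]  — -269/1024
g_12 [RBBRBBBBRRBB]  L=[-1; -1/2; -3/8; -5/16; -9/32; -17/64; -135/512; -269/1024]  R=[-67/256; -33/128; -1/4; 0]  — -537/2048
g_13 [RBBRBBBBRRBBR]  L=[-1; -1/2; -3/8; -5/16; -9/32; -17/64; -135/512; -269/1024]  R=[-537/2048; -67/256; -33/128; -1/4; 0]  — -1075/4096
g_14 [RBBRBBBBRRBBRR]  L=[-1; -1/2; -3/8; -5/16; -9/32; -17/64; -135/512; -269/1024]  R=[-1075/4096; -537/2048; -67/256; -33/128; -1/4; 0]  — -2151/8192
g_15 [RBBRBBBBRRBBRRR]  L=[-1; -1/2; -3/8; -5/16; -9/32; -17/64; -135/512; -269/1024]  R=[-2151/8192; -1075/4096; -537/2048; -67/256; -33/128; -1/4; 0]  — -4303/16384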